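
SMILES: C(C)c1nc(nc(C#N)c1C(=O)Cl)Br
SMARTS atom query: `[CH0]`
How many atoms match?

2

Check the 14 heavy atoms by environment: 2× n (aromatic, H0) → no; 4× c (aromatic, H0) → no; 1× Br (H0) → no; 1× C (H2) → no; 1× C (H3) → no; 2× C (H0) → match; 1× O (H0) → no; 1× Cl (H0) → no; 1× N (H0) → no.
That gives 2 matching atoms.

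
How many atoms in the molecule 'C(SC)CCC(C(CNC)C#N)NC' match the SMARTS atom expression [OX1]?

0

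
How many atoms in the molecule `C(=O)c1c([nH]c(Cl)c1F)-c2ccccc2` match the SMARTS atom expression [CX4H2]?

The query [CX4H2] means: sp3 carbon (X4) with exactly two hydrogens.
Check the 15 heavy atoms by environment: 1× n (aromatic, H1, X3) → no; 5× c (aromatic, H0, X3) → no; 1× F (H0, X1) → no; 1× Cl (H0, X1) → no; 5× c (aromatic, H1, X3) → no; 1× C (H1, X3) → no; 1× O (H0, X1) → no.
No environment satisfies the query, so 0 matching atoms.

0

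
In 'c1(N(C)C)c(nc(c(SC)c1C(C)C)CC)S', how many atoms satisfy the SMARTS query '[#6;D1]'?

6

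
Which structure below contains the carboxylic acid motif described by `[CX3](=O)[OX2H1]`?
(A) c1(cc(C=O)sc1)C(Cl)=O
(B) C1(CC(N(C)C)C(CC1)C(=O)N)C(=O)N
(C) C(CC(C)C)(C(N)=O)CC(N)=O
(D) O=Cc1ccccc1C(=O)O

D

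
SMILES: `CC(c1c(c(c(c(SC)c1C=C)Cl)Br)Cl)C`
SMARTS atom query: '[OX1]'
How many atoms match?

0

The query [OX1] means: aliphatic oxygen with one total connection — typically a carbonyl =O or an oxide.
Check the 16 heavy atoms by environment: 6× c (aromatic, X3) → no; 2× C (X3) → no; 4× C (X4) → no; 2× Cl (X1) → no; 1× S (X2) → no; 1× Br (X1) → no.
No environment satisfies the query, so 0 matching atoms.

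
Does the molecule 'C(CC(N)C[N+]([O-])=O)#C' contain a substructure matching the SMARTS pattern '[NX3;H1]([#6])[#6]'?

No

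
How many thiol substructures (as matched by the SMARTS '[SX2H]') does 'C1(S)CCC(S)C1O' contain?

2

[SX2H] is the SMARTS for a thiol: an aliphatic sulfur with two connections, one being H.
The molecule carries 2 separate instances of a thiol (-SH) meeting every constraint; each maps to a distinct set of atoms, giving 2 matches.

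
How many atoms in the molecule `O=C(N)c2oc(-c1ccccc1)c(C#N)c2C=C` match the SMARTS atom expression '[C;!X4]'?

4

The query [C;!X4] means: aliphatic carbon that does not have four total connections.
Check the 18 heavy atoms by environment: 1× o (aromatic, X2) → no; 10× c (aromatic, X3) → no; 3× C (X3) → match; 1× O (X1) → no; 1× N (X3) → no; 1× C (X2) → match; 1× N (X1) → no.
Summing the matching environments: 3 + 1 = 4 matching atoms.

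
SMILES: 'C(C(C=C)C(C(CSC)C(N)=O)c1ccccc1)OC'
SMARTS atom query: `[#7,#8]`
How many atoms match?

3

The query [#7,#8] means: nitrogen or oxygen (comma = OR).
Check the 20 heavy atoms by environment: 10× C → no; 1× S → no; 2× O → match; 6× c (aromatic) → no; 1× N → match.
Summing the matching environments: 2 + 1 = 3 matching atoms.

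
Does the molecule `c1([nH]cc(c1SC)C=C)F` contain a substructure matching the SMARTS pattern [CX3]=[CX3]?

The pattern [CX3]=[CX3] describes a non-aromatic C=C double bond between two sp2 carbons — an alkene.
The molecule carries a vinyl group (-CH=CH2), whose atoms satisfy every constraint of the query, so the pattern matches.

Yes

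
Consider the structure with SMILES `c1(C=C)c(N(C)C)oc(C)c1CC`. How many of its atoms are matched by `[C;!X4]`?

2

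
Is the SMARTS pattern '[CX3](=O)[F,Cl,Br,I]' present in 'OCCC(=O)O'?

No

The pattern [CX3](=O)[F,Cl,Br,I] describes a carbonyl carbon bonded to a halogen — an acyl halide.
The closest candidate here is a carboxylic acid group (-C(=O)OH), but the carbonyl is bonded to -OH, not to a halogen. No other fragment satisfies the full query, so there is no match.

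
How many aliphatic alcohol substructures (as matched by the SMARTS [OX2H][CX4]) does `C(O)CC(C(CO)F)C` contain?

[OX2H][CX4] is the SMARTS for an aliphatic alcohol: a hydroxyl oxygen bound to an sp3 (X4) carbon.
The molecule carries 2 separate instances of a hydroxyl group (-OH) meeting every constraint; each maps to a distinct set of atoms, giving 2 matches.

2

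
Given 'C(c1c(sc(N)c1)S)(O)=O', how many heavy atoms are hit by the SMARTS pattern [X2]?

3

Check the 10 heavy atoms by environment: 1× s (aromatic, X2) → match; 4× c (aromatic, X3) → no; 1× N (X3) → no; 1× S (X2) → match; 1× C (X3) → no; 1× O (X1) → no; 1× O (X2) → match.
Summing the matching environments: 1 + 1 + 1 = 3 matching atoms.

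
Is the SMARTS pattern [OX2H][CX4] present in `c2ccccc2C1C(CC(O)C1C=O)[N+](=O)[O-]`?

The pattern [OX2H][CX4] describes a hydroxyl oxygen bound to an sp3 (X4) carbon — an aliphatic alcohol.
The molecule carries a hydroxyl group (-OH), whose atoms satisfy every constraint of the query, so the pattern matches.

Yes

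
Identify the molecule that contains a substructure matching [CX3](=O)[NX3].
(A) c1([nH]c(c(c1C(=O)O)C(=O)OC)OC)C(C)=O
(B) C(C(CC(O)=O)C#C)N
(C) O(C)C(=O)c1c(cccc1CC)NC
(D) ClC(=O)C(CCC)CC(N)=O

D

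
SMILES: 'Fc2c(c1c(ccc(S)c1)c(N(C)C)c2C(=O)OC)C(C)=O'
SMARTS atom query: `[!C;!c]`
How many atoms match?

The query [!C;!c] means: neither aliphatic nor aromatic carbon — same as [!#6].
Check the 22 heavy atoms by environment: 10× c (aromatic) → no; 6× C → no; 3× O → match; 1× S → match; 1× N → match; 1× F → match.
Summing the matching environments: 3 + 1 + 1 + 1 = 6 matching atoms.

6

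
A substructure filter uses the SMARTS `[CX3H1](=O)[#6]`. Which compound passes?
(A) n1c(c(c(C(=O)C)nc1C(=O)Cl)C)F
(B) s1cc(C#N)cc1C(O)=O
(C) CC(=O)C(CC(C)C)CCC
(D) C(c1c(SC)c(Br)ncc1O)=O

[CX3H1](=O)[#6] describes an sp2 carbon with one H, double-bonded to O and single-bonded to carbon (an aldehyde).
(A) has an acetyl/ketone group (-C(=O)CH3) but the carbonyl carbon has H0 (two carbon neighbours), not H1.
(B) has a carboxylic acid group (-C(=O)OH) but the carbonyl carbon has H0 and is bonded to O, not H1.
(C) has an acetyl/ketone group (-C(=O)CH3) but the carbonyl carbon has H0 (two carbon neighbours), not H1.
(D) contains an aldehyde (-CHO), which satisfies every atom and bond constraint.
So the answer is (D).

D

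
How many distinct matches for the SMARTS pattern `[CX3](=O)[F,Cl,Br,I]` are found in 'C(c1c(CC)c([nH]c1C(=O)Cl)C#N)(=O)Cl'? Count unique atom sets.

2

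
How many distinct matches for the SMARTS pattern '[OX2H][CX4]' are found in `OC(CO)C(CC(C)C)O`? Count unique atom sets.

[OX2H][CX4] is the SMARTS for an aliphatic alcohol: a hydroxyl oxygen bound to an sp3 (X4) carbon.
The molecule carries 3 separate instances of a hydroxyl group (-OH) meeting every constraint; each maps to a distinct set of atoms, giving 3 matches.

3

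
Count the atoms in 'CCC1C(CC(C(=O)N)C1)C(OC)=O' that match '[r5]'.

5

Check the 14 heavy atoms by environment: 5× C (in 5-ring) → match; 5× C (acyclic) → no; 3× O (acyclic) → no; 1× N (acyclic) → no.
That gives 5 matching atoms.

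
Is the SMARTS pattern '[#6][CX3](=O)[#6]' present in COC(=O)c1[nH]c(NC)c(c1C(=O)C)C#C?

The pattern [#6][CX3](=O)[#6] describes a carbonyl carbon (no H) flanked by two carbons — a ketone.
The molecule carries an acetyl/ketone group (-C(=O)CH3), whose atoms satisfy every constraint of the query, so the pattern matches.

Yes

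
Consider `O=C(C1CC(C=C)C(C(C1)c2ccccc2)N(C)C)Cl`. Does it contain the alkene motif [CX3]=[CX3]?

Yes

The pattern [CX3]=[CX3] describes a non-aromatic C=C double bond between two sp2 carbons — an alkene.
The molecule carries a vinyl group (-CH=CH2), whose atoms satisfy every constraint of the query, so the pattern matches.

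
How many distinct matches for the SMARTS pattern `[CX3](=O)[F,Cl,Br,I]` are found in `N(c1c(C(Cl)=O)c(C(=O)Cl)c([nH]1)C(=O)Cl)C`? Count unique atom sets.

[CX3](=O)[F,Cl,Br,I] is the SMARTS for an acyl halide: a carbonyl carbon bonded to a halogen.
The molecule carries 3 separate instances of an acyl chloride (-C(=O)Cl) meeting every constraint; each maps to a distinct set of atoms, giving 3 matches.

3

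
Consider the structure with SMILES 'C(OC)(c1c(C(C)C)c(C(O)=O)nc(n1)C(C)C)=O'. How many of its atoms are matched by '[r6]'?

The query [r6] means: r6 matches atoms in a six-membered ring.
Check the 19 heavy atoms by environment: 2× n (aromatic, in 6-ring) → match; 4× c (aromatic, in 6-ring) → match; 9× C (acyclic) → no; 4× O (acyclic) → no.
Summing the matching environments: 2 + 4 = 6 matching atoms.

6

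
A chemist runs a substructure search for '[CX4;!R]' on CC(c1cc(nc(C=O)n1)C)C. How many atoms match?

4

The query [CX4;!R] means: aliphatic carbon with four total connections, not in a ring.
Check the 12 heavy atoms by environment: 2× n (aromatic, X2, in 6-ring) → no; 4× c (aromatic, X3, in 6-ring) → no; 1× C (X3, acyclic) → no; 1× O (X1, acyclic) → no; 4× C (X4, acyclic) → match.
That gives 4 matching atoms.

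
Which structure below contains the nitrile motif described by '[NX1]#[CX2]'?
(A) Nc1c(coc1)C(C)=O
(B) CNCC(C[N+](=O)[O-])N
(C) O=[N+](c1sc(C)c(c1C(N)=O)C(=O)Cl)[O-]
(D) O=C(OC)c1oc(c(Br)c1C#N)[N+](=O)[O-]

D

[NX1]#[CX2] describes a nitrogen triple-bonded to a two-connected carbon (a nitrile).
(A) has a primary amino group (-NH2) but the nitrogen is NX3 (three connections), not NX1 triple-bonded.
(B) has a primary amino group (-NH2) but the nitrogen is NX3 (three connections), not NX1 triple-bonded.
(C) has a nitro group (-[N+](=O)[O-]) but there is no C#N triple bond.
(D) contains a nitrile (-C#N), which satisfies every atom and bond constraint.
So the answer is (D).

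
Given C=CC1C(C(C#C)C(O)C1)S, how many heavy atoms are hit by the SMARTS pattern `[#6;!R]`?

4

Check the 11 heavy atoms by environment: 5× C (in 5-ring) → no; 4× C (acyclic) → match; 1× O (acyclic) → no; 1× S (acyclic) → no.
That gives 4 matching atoms.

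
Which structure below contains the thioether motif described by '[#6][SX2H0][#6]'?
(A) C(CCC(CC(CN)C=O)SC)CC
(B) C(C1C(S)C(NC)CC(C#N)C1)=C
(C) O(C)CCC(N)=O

A

[#6][SX2H0][#6] describes an aliphatic sulfur bridging two carbons with no H on the sulfur (a thioether).
(A) contains a methylthio ether (-SCH3), which satisfies every atom and bond constraint.
(B) has a thiol (-SH) but the sulfur has H1, not H0 bridging two carbons.
(C) has a methoxy ether (-OCH3) but the bridging atom is O, not S.
So the answer is (A).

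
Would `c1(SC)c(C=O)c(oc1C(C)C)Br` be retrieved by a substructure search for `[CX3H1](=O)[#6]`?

Yes

The pattern [CX3H1](=O)[#6] describes an sp2 carbon with one H, double-bonded to O and single-bonded to carbon — an aldehyde.
The molecule carries an aldehyde (-CHO), whose atoms satisfy every constraint of the query, so the pattern matches.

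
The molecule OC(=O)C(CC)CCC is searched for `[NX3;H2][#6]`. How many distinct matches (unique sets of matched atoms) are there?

0

[NX3;H2][#6] is the SMARTS for a primary amine: a trivalent nitrogen with two H attached to carbon.
No fragment in the molecule satisfies every constraint, giving 0 matches.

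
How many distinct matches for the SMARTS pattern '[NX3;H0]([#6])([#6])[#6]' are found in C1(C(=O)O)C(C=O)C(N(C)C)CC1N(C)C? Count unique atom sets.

[NX3;H0]([#6])([#6])[#6] is the SMARTS for a tertiary amine: a trivalent nitrogen with no H, bonded to three carbons.
The molecule carries 2 separate instances of a dimethylamino group (-N(CH3)2) meeting every constraint; each maps to a distinct set of atoms, giving 2 matches.

2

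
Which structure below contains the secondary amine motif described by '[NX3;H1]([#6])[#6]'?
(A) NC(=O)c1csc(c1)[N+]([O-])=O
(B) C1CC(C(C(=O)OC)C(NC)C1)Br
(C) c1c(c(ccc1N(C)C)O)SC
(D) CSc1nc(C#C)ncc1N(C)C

B

[NX3;H1]([#6])[#6] describes a trivalent nitrogen with one H, bonded to two carbons (a secondary amine).
(A) has a primary amide (-C(=O)NH2) but the -C(=O)NH2 nitrogen has H2, not H1.
(B) contains an N-methylamino group (-NHCH3), which satisfies every atom and bond constraint.
(C) has a dimethylamino group (-N(CH3)2) but the nitrogen has H0, not H1.
(D) has a dimethylamino group (-N(CH3)2) but the nitrogen has H0, not H1.
So the answer is (B).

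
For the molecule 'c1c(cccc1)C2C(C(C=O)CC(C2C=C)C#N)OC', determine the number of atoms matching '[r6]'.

12

Check the 20 heavy atoms by environment: 6× C (in 6-ring) → match; 5× C (acyclic) → no; 2× O (acyclic) → no; 1× N (acyclic) → no; 6× c (aromatic, in 6-ring) → match.
Summing the matching environments: 6 + 6 = 12 matching atoms.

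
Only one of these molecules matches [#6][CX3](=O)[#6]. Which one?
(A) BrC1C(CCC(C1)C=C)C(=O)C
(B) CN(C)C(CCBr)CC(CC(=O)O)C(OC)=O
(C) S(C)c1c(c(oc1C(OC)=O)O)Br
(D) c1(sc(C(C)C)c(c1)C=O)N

[#6][CX3](=O)[#6] describes a carbonyl carbon (no H) flanked by two carbons (a ketone).
(A) contains an acetyl/ketone group (-C(=O)CH3), which satisfies every atom and bond constraint.
(B) has a methyl-ester group (-C(=O)OCH3) but one neighbour of the carbonyl carbon is O, not C.
(C) has a methyl-ester group (-C(=O)OCH3) but one neighbour of the carbonyl carbon is O, not C.
(D) has an aldehyde (-CHO) but the carbonyl carbon has H1, so it is not flanked by two carbons.
So the answer is (A).

A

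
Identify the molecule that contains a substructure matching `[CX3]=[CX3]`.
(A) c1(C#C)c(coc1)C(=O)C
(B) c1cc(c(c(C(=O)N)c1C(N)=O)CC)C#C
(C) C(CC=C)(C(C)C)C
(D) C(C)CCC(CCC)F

[CX3]=[CX3] describes a non-aromatic C=C double bond between two sp2 carbons (an alkene).
(A) has an ethynyl group (-C#CH) but the C-C bond is a triple bond, not a double bond.
(B) has an ethynyl group (-C#CH) but the C-C bond is a triple bond, not a double bond.
(C) contains a vinyl group (-CH=CH2), which satisfies every atom and bond constraint.
(D) has an ethyl group (-CH2CH3) but its C-C bond is a single bond between CX4 carbons, not CX3=CX3.
So the answer is (C).

C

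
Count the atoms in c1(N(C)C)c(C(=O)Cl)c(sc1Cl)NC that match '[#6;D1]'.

3

The query [#6;D1] means: carbon bonded to exactly one heavy atom.
Check the 14 heavy atoms by environment: 1× s (aromatic, D2) → no; 4× c (aromatic, D3) → no; 1× N (D3) → no; 3× C (D1) → match; 1× C (D3) → no; 1× O (D1) → no; 2× Cl (D1) → no; 1× N (D2) → no.
That gives 3 matching atoms.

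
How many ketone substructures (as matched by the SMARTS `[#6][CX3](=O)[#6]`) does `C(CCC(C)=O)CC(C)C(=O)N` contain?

[#6][CX3](=O)[#6] is the SMARTS for a ketone: a carbonyl carbon (no H) flanked by two carbons.
Exactly one fragment in the molecule meets all constraints, giving 1 match.

1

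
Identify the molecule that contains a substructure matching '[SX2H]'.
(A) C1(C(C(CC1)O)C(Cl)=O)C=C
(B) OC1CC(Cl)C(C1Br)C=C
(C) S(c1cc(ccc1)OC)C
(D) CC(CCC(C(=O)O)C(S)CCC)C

D

[SX2H] describes an aliphatic sulfur with two connections, one being H (a thiol).
(A) has a hydroxyl group (-OH) but it is an -OH, not an -SH.
(B) has a hydroxyl group (-OH) but it is an -OH, not an -SH.
(C) has a methylthio ether (-SCH3) but the sulfur has H0 (bonded to two carbons), not H1.
(D) contains a thiol (-SH), which satisfies every atom and bond constraint.
So the answer is (D).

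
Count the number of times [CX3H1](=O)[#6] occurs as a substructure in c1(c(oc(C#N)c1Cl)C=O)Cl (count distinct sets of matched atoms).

[CX3H1](=O)[#6] is the SMARTS for an aldehyde: an sp2 carbon with one H, double-bonded to O and single-bonded to carbon.
Exactly one fragment in the molecule meets all constraints, giving 1 match.

1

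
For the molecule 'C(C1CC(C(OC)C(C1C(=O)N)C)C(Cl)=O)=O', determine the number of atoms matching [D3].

The query [D3] means: atom with exactly three heavy-atom neighbours.
Check the 17 heavy atoms by environment: 7× C (D3) → match; 2× C (D2) → no; 3× O (D1) → no; 1× N (D1) → no; 1× Cl (D1) → no; 1× O (D2) → no; 2× C (D1) → no.
That gives 7 matching atoms.

7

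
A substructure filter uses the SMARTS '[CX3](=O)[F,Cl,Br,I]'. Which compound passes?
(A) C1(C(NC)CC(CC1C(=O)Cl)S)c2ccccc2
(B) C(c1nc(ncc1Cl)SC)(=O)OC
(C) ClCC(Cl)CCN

[CX3](=O)[F,Cl,Br,I] describes a carbonyl carbon bonded to a halogen (an acyl halide).
(A) contains an acyl chloride (-C(=O)Cl), which satisfies every atom and bond constraint.
(B) has a methyl-ester group (-C(=O)OCH3) but the carbonyl is bonded to -O-C, not to a halogen.
(C) has a chloro substituent but the Cl is not on a carbonyl carbon.
So the answer is (A).

A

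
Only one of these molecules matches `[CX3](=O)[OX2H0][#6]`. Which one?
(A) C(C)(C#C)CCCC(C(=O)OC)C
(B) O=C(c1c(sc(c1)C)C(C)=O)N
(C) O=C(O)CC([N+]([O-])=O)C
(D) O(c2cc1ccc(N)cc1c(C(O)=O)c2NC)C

[CX3](=O)[OX2H0][#6] describes a carbonyl carbon bonded to an oxygen that is itself bonded to carbon (no H on that O) (an ester).
(A) contains a methyl-ester group (-C(=O)OCH3), which satisfies every atom and bond constraint.
(B) has a primary amide (-C(=O)NH2) but the carbonyl is bonded to N, not to an O-C linkage.
(C) has a carboxylic acid group (-C(=O)OH) but the singly-bonded O carries H (OX2H1, not H0).
(D) has a carboxylic acid group (-C(=O)OH) but the singly-bonded O carries H (OX2H1, not H0).
So the answer is (A).

A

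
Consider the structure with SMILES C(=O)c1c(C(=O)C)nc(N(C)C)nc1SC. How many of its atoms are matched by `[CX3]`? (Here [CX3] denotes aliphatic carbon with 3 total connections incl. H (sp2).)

2

The query [CX3] means: C with X3: aliphatic carbon with exactly 3 total connections.
Check the 16 heavy atoms by environment: 2× n (aromatic, X2) → no; 4× c (aromatic, X3) → no; 2× C (X3) → match; 2× O (X1) → no; 1× N (X3) → no; 4× C (X4) → no; 1× S (X2) → no.
That gives 2 matching atoms.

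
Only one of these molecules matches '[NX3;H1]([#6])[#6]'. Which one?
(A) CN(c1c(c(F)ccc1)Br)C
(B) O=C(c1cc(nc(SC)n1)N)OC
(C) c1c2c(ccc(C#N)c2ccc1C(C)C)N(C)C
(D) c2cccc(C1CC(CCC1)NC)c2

D

[NX3;H1]([#6])[#6] describes a trivalent nitrogen with one H, bonded to two carbons (a secondary amine).
(A) has a dimethylamino group (-N(CH3)2) but the nitrogen has H0, not H1.
(B) has a primary amino group (-NH2) but the nitrogen has H2 and only one carbon neighbour.
(C) has a dimethylamino group (-N(CH3)2) but the nitrogen has H0, not H1.
(D) contains an N-methylamino group (-NHCH3), which satisfies every atom and bond constraint.
So the answer is (D).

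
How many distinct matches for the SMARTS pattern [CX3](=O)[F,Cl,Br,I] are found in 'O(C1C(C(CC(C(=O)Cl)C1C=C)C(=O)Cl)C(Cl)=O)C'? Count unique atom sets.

[CX3](=O)[F,Cl,Br,I] is the SMARTS for an acyl halide: a carbonyl carbon bonded to a halogen.
The molecule carries 3 separate instances of an acyl chloride (-C(=O)Cl) meeting every constraint; each maps to a distinct set of atoms, giving 3 matches.

3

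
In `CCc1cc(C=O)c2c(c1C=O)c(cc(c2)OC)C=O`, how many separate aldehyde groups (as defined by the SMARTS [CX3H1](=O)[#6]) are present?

3

[CX3H1](=O)[#6] is the SMARTS for an aldehyde: an sp2 carbon with one H, double-bonded to O and single-bonded to carbon.
The molecule carries 3 separate instances of an aldehyde (-CHO) meeting every constraint; each maps to a distinct set of atoms, giving 3 matches.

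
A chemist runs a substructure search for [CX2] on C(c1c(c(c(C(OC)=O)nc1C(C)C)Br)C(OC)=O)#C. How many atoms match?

2

The query [CX2] means: C with X2: aliphatic carbon with exactly 2 total connections.
Check the 20 heavy atoms by environment: 1× n (aromatic, X2) → no; 5× c (aromatic, X3) → no; 2× C (X2) → match; 1× Br (X1) → no; 2× C (X3) → no; 2× O (X1) → no; 2× O (X2) → no; 5× C (X4) → no.
That gives 2 matching atoms.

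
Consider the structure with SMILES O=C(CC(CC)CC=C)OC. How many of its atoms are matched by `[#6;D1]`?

3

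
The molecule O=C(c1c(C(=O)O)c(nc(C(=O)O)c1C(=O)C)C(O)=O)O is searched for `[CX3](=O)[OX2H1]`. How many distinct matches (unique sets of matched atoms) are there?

4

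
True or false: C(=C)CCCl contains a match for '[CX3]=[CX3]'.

True

The pattern [CX3]=[CX3] describes a non-aromatic C=C double bond between two sp2 carbons — an alkene.
The molecule carries a vinyl group (-CH=CH2), whose atoms satisfy every constraint of the query, so the pattern matches.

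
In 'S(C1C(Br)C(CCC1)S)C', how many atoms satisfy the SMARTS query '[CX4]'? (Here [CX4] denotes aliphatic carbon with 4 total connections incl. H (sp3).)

7

The query [CX4] means: C with X4: aliphatic carbon with exactly 4 total connections (bonds + H).
Check the 10 heavy atoms by environment: 7× C (X4) → match; 2× S (X2) → no; 1× Br (X1) → no.
That gives 7 matching atoms.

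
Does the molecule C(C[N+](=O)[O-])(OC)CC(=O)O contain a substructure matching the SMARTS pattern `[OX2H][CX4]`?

No

The pattern [OX2H][CX4] describes a hydroxyl oxygen bound to an sp3 (X4) carbon — an aliphatic alcohol.
The closest candidate here is a carboxylic acid group (-C(=O)OH), but the -OH is on a CX3 carbonyl carbon, not a CX4 carbon. No other fragment satisfies the full query, so there is no match.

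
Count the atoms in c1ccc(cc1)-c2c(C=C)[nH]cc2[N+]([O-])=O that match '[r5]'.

5

The query [r5] means: r5 matches atoms in a five-membered ring.
Check the 16 heavy atoms by environment: 1× n (aromatic, in 5-ring) → match; 4× c (aromatic, in 5-ring) → match; 1× N (charge +1, acyclic) → no; 1× O (charge -1, acyclic) → no; 1× O (acyclic) → no; 6× c (aromatic, in 6-ring) → no; 2× C (acyclic) → no.
Summing the matching environments: 1 + 4 = 5 matching atoms.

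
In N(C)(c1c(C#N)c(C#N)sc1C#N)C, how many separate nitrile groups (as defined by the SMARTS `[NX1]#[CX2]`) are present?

3

[NX1]#[CX2] is the SMARTS for a nitrile: a nitrogen triple-bonded to a two-connected carbon.
The molecule carries 3 separate instances of a nitrile (-C#N) meeting every constraint; each maps to a distinct set of atoms, giving 3 matches.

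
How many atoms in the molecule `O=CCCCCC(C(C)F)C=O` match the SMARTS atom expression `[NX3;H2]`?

The query [NX3;H2] means: aliphatic N with 3 total connections, two of them H — an -NH2 nitrogen (amine or amide).
Check the 12 heavy atoms by environment: 4× C (H2, X4) → no; 2× C (H1, X4) → no; 1× C (H3, X4) → no; 1× F (H0, X1) → no; 2× C (H1, X3) → no; 2× O (H0, X1) → no.
No environment satisfies the query, so 0 matching atoms.

0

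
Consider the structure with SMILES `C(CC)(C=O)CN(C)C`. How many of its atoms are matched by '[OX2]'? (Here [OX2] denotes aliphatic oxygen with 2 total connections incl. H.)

The query [OX2] means: aliphatic oxygen with two total connections — ether, hydroxyl, or ester single-bond O.
Check the 9 heavy atoms by environment: 6× C (X4) → no; 1× N (X3) → no; 1× C (X3) → no; 1× O (X1) → no.
No environment satisfies the query, so 0 matching atoms.

0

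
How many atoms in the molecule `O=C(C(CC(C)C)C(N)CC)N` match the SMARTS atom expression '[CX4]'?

8

Check the 12 heavy atoms by environment: 8× C (X4) → match; 2× N (X3) → no; 1× C (X3) → no; 1× O (X1) → no.
That gives 8 matching atoms.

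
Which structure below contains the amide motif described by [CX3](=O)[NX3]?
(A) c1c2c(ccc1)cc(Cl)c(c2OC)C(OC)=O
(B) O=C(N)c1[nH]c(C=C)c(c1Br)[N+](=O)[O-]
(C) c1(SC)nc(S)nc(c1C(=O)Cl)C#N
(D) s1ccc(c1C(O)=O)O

B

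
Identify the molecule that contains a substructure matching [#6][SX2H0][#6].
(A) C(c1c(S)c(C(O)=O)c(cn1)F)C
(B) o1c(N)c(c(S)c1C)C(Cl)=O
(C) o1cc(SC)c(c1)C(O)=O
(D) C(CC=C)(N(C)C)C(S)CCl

[#6][SX2H0][#6] describes an aliphatic sulfur bridging two carbons with no H on the sulfur (a thioether).
(A) has a thiol (-SH) but the sulfur has H1, not H0 bridging two carbons.
(B) has a thiol (-SH) but the sulfur has H1, not H0 bridging two carbons.
(C) contains a methylthio ether (-SCH3), which satisfies every atom and bond constraint.
(D) has a thiol (-SH) but the sulfur has H1, not H0 bridging two carbons.
So the answer is (C).

C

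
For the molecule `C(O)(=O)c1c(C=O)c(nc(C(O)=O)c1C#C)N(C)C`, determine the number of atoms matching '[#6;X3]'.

The query [#6;X3] means: any carbon (aromatic or not) with three total connections.
Check the 19 heavy atoms by environment: 1× n (aromatic, X2) → no; 5× c (aromatic, X3) → match; 3× C (X3) → match; 3× O (X1) → no; 2× O (X2) → no; 1× N (X3) → no; 2× C (X4) → no; 2× C (X2) → no.
Summing the matching environments: 5 + 3 = 8 matching atoms.

8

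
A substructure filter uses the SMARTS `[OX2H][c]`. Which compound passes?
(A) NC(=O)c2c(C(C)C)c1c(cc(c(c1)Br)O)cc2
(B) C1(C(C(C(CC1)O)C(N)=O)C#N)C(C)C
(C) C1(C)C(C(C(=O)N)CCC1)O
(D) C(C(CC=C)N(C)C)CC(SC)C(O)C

A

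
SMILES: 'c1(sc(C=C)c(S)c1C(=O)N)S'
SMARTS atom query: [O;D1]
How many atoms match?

1

The query [O;D1] means: aliphatic oxygen bonded to exactly one heavy atom.
Check the 12 heavy atoms by environment: 1× s (aromatic, D2) → no; 4× c (aromatic, D3) → no; 1× C (D2) → no; 1× C (D1) → no; 1× C (D3) → no; 1× O (D1) → match; 1× N (D1) → no; 2× S (D1) → no.
That gives 1 matching atom.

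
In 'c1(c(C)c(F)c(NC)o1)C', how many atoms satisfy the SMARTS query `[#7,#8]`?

2

The query [#7,#8] means: nitrogen or oxygen (comma = OR).
Check the 10 heavy atoms by environment: 1× o (aromatic) → match; 4× c (aromatic) → no; 3× C → no; 1× F → no; 1× N → match.
Summing the matching environments: 1 + 1 = 2 matching atoms.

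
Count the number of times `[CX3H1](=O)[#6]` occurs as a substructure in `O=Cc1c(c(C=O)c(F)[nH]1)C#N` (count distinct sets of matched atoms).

[CX3H1](=O)[#6] is the SMARTS for an aldehyde: an sp2 carbon with one H, double-bonded to O and single-bonded to carbon.
The molecule carries 2 separate instances of an aldehyde (-CHO) meeting every constraint; each maps to a distinct set of atoms, giving 2 matches.

2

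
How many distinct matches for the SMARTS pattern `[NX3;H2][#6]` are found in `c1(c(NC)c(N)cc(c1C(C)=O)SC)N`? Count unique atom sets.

[NX3;H2][#6] is the SMARTS for a primary amine: a trivalent nitrogen with two H attached to carbon.
The molecule carries 2 separate instances of a primary amino group (-NH2) meeting every constraint; each maps to a distinct set of atoms, giving 2 matches.

2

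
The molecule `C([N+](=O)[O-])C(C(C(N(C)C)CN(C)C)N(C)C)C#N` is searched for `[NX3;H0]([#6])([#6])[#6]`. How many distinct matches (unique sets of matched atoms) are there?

3

[NX3;H0]([#6])([#6])[#6] is the SMARTS for a tertiary amine: a trivalent nitrogen with no H, bonded to three carbons.
The molecule carries 3 separate instances of a dimethylamino group (-N(CH3)2) meeting every constraint; each maps to a distinct set of atoms, giving 3 matches.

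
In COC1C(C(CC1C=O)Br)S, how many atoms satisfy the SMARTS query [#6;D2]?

Check the 11 heavy atoms by environment: 4× C (D3) → no; 2× C (D2) → match; 1× Br (D1) → no; 1× O (D1) → no; 1× O (D2) → no; 1× C (D1) → no; 1× S (D1) → no.
That gives 2 matching atoms.

2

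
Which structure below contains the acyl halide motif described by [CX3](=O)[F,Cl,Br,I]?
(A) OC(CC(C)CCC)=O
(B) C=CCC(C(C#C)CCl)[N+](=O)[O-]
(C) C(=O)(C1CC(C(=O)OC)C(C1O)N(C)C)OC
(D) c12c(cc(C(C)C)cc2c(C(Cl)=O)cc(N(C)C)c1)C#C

[CX3](=O)[F,Cl,Br,I] describes a carbonyl carbon bonded to a halogen (an acyl halide).
(A) has a carboxylic acid group (-C(=O)OH) but the carbonyl is bonded to -OH, not to a halogen.
(B) has a chloro substituent but the Cl is not on a carbonyl carbon.
(C) has a methyl-ester group (-C(=O)OCH3) but the carbonyl is bonded to -O-C, not to a halogen.
(D) contains an acyl chloride (-C(=O)Cl), which satisfies every atom and bond constraint.
So the answer is (D).

D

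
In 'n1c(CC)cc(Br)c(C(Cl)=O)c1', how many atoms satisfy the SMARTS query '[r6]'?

6

Check the 12 heavy atoms by environment: 1× n (aromatic, in 6-ring) → match; 5× c (aromatic, in 6-ring) → match; 1× Br (acyclic) → no; 3× C (acyclic) → no; 1× O (acyclic) → no; 1× Cl (acyclic) → no.
Summing the matching environments: 1 + 5 = 6 matching atoms.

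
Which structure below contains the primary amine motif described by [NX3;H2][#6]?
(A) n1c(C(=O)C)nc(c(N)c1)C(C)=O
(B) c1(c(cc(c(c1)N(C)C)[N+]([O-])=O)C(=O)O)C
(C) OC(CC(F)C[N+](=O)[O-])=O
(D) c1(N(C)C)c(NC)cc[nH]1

A

[NX3;H2][#6] describes a trivalent nitrogen with two H attached to carbon (a primary amine).
(A) contains a primary amino group (-NH2), which satisfies every atom and bond constraint.
(B) has a dimethylamino group (-N(CH3)2) but the nitrogen has H0, not H2.
(C) has a nitro group (-[N+](=O)[O-]) but the nitrogen is [N+] with no H, not NX3H2.
(D) has a dimethylamino group (-N(CH3)2) but the nitrogen has H0, not H2.
So the answer is (A).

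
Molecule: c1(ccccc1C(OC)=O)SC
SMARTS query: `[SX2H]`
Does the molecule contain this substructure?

No

The pattern [SX2H] describes an aliphatic sulfur with two connections, one being H — a thiol.
The closest candidate here is a methylthio ether (-SCH3), but the sulfur has H0 (bonded to two carbons), not H1. No other fragment satisfies the full query, so there is no match.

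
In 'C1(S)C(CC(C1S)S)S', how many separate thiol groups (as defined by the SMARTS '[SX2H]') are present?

4

[SX2H] is the SMARTS for a thiol: an aliphatic sulfur with two connections, one being H.
The molecule carries 4 separate instances of a thiol (-SH) meeting every constraint; each maps to a distinct set of atoms, giving 4 matches.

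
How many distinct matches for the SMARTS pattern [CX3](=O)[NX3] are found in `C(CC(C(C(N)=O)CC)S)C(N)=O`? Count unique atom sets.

2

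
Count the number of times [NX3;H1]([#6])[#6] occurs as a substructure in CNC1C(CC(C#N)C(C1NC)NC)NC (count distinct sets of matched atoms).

[NX3;H1]([#6])[#6] is the SMARTS for a secondary amine: a trivalent nitrogen with one H, bonded to two carbons.
The molecule carries 4 separate instances of an N-methylamino group (-NHCH3) meeting every constraint; each maps to a distinct set of atoms, giving 4 matches.

4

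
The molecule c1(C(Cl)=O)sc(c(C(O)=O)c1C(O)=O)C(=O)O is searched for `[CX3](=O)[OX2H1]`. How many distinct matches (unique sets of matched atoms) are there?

3

[CX3](=O)[OX2H1] is the SMARTS for a carboxylic acid: an sp2 carbon double-bonded to O and single-bonded to an -OH oxygen.
The molecule carries 3 separate instances of a carboxylic acid group (-C(=O)OH) meeting every constraint; each maps to a distinct set of atoms, giving 3 matches.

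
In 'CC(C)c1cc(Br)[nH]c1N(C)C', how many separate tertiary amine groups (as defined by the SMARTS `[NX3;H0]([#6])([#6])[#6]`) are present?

[NX3;H0]([#6])([#6])[#6] is the SMARTS for a tertiary amine: a trivalent nitrogen with no H, bonded to three carbons.
Exactly one fragment in the molecule meets all constraints, giving 1 match.

1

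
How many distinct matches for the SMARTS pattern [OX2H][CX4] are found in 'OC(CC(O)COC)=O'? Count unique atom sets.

[OX2H][CX4] is the SMARTS for an aliphatic alcohol: a hydroxyl oxygen bound to an sp3 (X4) carbon.
Exactly one fragment in the molecule meets all constraints, giving 1 match.

1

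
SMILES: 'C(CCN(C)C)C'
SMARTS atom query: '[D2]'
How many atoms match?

The query [D2] means: atom with exactly two heavy-atom neighbours.
Check the 7 heavy atoms by environment: 3× C (D2) → match; 3× C (D1) → no; 1× N (D3) → no.
That gives 3 matching atoms.

3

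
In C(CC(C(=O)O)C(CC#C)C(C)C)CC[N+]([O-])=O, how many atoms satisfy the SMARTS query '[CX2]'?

2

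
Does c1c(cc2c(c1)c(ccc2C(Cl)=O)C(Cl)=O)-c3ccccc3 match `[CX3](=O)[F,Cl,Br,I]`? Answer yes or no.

The pattern [CX3](=O)[F,Cl,Br,I] describes a carbonyl carbon bonded to a halogen — an acyl halide.
The molecule carries an acyl chloride (-C(=O)Cl), whose atoms satisfy every constraint of the query, so the pattern matches.

Yes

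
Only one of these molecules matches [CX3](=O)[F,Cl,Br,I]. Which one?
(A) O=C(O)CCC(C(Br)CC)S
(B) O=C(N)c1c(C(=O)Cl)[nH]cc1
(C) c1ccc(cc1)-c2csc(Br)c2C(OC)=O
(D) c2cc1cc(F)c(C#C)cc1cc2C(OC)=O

B

[CX3](=O)[F,Cl,Br,I] describes a carbonyl carbon bonded to a halogen (an acyl halide).
(A) has a carboxylic acid group (-C(=O)OH) but the carbonyl is bonded to -OH, not to a halogen.
(B) contains an acyl chloride (-C(=O)Cl), which satisfies every atom and bond constraint.
(C) has a methyl-ester group (-C(=O)OCH3) but the carbonyl is bonded to -O-C, not to a halogen.
(D) has a methyl-ester group (-C(=O)OCH3) but the carbonyl is bonded to -O-C, not to a halogen.
So the answer is (B).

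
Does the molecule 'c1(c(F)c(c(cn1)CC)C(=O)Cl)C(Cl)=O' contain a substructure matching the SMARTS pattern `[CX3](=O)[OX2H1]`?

No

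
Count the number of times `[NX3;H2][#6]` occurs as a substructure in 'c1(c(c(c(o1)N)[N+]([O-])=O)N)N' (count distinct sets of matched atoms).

[NX3;H2][#6] is the SMARTS for a primary amine: a trivalent nitrogen with two H attached to carbon.
The molecule carries 3 separate instances of a primary amino group (-NH2) meeting every constraint; each maps to a distinct set of atoms, giving 3 matches.

3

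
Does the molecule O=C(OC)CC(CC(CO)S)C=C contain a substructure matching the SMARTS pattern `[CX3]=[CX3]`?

Yes

The pattern [CX3]=[CX3] describes a non-aromatic C=C double bond between two sp2 carbons — an alkene.
The molecule carries a vinyl group (-CH=CH2), whose atoms satisfy every constraint of the query, so the pattern matches.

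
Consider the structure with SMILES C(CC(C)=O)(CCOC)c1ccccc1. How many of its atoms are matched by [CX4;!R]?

6

The query [CX4;!R] means: aliphatic carbon with four total connections, not in a ring.
Check the 15 heavy atoms by environment: 6× C (X4, acyclic) → match; 1× C (X3, acyclic) → no; 1× O (X1, acyclic) → no; 6× c (aromatic, X3, in 6-ring) → no; 1× O (X2, acyclic) → no.
That gives 6 matching atoms.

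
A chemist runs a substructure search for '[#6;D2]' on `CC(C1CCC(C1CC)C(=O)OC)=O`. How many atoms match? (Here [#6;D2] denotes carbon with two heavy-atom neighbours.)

Check the 14 heavy atoms by environment: 3× C (D2) → match; 5× C (D3) → no; 3× C (D1) → no; 2× O (D1) → no; 1× O (D2) → no.
That gives 3 matching atoms.

3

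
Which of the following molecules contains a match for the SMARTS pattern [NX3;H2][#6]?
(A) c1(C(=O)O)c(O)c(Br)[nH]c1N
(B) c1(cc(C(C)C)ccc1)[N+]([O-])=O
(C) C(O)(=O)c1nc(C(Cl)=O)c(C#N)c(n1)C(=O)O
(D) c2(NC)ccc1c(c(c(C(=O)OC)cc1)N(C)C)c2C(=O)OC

A

[NX3;H2][#6] describes a trivalent nitrogen with two H attached to carbon (a primary amine).
(A) contains a primary amino group (-NH2), which satisfies every atom and bond constraint.
(B) has a nitro group (-[N+](=O)[O-]) but the nitrogen is [N+] with no H, not NX3H2.
(C) has a nitrile (-C#N) but the nitrogen is NX1 (triple-bonded), not NX3 with two H.
(D) has a dimethylamino group (-N(CH3)2) but the nitrogen has H0, not H2.
So the answer is (A).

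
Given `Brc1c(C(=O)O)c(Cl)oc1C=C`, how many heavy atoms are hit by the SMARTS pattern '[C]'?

3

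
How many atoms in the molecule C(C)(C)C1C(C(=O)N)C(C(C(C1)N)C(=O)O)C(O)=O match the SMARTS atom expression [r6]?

6

The query [r6] means: r6 matches atoms in a six-membered ring.
Check the 19 heavy atoms by environment: 6× C (in 6-ring) → match; 6× C (acyclic) → no; 5× O (acyclic) → no; 2× N (acyclic) → no.
That gives 6 matching atoms.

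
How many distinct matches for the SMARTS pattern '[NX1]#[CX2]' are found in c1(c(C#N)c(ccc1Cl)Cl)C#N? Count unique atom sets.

2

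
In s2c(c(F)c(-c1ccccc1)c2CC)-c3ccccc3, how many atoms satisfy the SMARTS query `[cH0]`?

Check the 20 heavy atoms by environment: 1× s (aromatic, H0) → no; 6× c (aromatic, H0) → match; 1× F (H0) → no; 1× C (H2) → no; 1× C (H3) → no; 10× c (aromatic, H1) → no.
That gives 6 matching atoms.

6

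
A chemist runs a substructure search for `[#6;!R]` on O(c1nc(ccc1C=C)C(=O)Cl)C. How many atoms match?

4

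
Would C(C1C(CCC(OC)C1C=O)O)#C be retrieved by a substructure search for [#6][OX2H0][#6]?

Yes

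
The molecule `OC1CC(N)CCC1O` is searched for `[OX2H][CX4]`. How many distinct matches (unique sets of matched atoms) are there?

2

[OX2H][CX4] is the SMARTS for an aliphatic alcohol: a hydroxyl oxygen bound to an sp3 (X4) carbon.
The molecule carries 2 separate instances of a hydroxyl group (-OH) meeting every constraint; each maps to a distinct set of atoms, giving 2 matches.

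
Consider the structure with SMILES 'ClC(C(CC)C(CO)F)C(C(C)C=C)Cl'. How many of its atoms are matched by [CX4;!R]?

The query [CX4;!R] means: aliphatic carbon with four total connections, not in a ring.
Check the 15 heavy atoms by environment: 9× C (X4, acyclic) → match; 2× Cl (X1, acyclic) → no; 2× C (X3, acyclic) → no; 1× O (X2, acyclic) → no; 1× F (X1, acyclic) → no.
That gives 9 matching atoms.

9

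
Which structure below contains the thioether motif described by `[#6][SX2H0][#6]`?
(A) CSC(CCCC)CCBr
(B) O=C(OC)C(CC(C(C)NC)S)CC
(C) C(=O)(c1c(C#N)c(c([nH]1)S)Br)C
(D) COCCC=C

[#6][SX2H0][#6] describes an aliphatic sulfur bridging two carbons with no H on the sulfur (a thioether).
(A) contains a methylthio ether (-SCH3), which satisfies every atom and bond constraint.
(B) has a thiol (-SH) but the sulfur has H1, not H0 bridging two carbons.
(C) has a thiol (-SH) but the sulfur has H1, not H0 bridging two carbons.
(D) has a methoxy ether (-OCH3) but the bridging atom is O, not S.
So the answer is (A).

A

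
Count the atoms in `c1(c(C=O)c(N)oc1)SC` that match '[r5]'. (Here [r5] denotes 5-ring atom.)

The query [r5] means: r5 matches atoms in a five-membered ring.
Check the 10 heavy atoms by environment: 1× o (aromatic, in 5-ring) → match; 4× c (aromatic, in 5-ring) → match; 2× C (acyclic) → no; 1× O (acyclic) → no; 1× S (acyclic) → no; 1× N (acyclic) → no.
Summing the matching environments: 1 + 4 = 5 matching atoms.

5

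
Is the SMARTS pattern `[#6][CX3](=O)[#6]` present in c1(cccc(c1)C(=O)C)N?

The pattern [#6][CX3](=O)[#6] describes a carbonyl carbon (no H) flanked by two carbons — a ketone.
The molecule carries an acetyl/ketone group (-C(=O)CH3), whose atoms satisfy every constraint of the query, so the pattern matches.

Yes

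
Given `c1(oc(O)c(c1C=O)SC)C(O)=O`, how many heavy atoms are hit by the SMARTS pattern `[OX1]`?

2

The query [OX1] means: aliphatic oxygen with one total connection — typically a carbonyl =O or an oxide.
Check the 13 heavy atoms by environment: 1× o (aromatic, X2) → no; 4× c (aromatic, X3) → no; 2× C (X3) → no; 2× O (X1) → match; 2× O (X2) → no; 1× S (X2) → no; 1× C (X4) → no.
That gives 2 matching atoms.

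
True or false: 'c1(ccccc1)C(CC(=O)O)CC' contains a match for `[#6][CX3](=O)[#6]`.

The pattern [#6][CX3](=O)[#6] describes a carbonyl carbon (no H) flanked by two carbons — a ketone.
The closest candidate here is a carboxylic acid group (-C(=O)OH), but one neighbour of the carbonyl carbon is O, not C. No other fragment satisfies the full query, so there is no match.

False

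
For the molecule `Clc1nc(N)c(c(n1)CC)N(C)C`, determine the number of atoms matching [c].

4

The query [c] means: lowercase c matches aromatic carbon only.
Check the 13 heavy atoms by environment: 2× n (aromatic) → no; 4× c (aromatic) → match; 2× N → no; 4× C → no; 1× Cl → no.
That gives 4 matching atoms.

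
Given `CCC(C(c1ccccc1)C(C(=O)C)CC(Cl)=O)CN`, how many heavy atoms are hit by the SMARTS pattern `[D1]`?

6

The query [D1] means: atom with exactly one heavy-atom neighbour (degree 1).
Check the 20 heavy atoms by environment: 3× C (D2) → no; 5× C (D3) → no; 2× O (D1) → match; 2× C (D1) → match; 1× N (D1) → match; 1× Cl (D1) → match; 1× c (aromatic, D3) → no; 5× c (aromatic, D2) → no.
Summing the matching environments: 2 + 2 + 1 + 1 = 6 matching atoms.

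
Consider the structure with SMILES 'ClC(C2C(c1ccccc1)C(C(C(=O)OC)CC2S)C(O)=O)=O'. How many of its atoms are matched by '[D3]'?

9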